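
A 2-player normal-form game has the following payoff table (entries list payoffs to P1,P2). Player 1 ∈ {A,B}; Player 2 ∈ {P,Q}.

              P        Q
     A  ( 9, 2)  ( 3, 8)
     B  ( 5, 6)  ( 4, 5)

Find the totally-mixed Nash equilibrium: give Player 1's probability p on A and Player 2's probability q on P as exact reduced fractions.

P1 indiff ⇒ q·9+(1-q)·3 = q·5+(1-q)·4 ⇒ q(4) = (1-q)(1) ⇒ q = 1/5
P2 indiff ⇒ p·2+(1-p)·6 = p·8+(1-p)·5 ⇒ p(-6) = (1-p)(-1) ⇒ p = 1/7

p=1/7, q=1/5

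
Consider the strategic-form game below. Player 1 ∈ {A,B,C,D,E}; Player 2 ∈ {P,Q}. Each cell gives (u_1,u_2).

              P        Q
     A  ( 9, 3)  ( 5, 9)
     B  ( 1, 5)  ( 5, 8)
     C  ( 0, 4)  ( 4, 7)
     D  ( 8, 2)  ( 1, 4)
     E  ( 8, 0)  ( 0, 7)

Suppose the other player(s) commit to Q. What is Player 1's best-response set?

argmax u_1 = {A,B}

u_1(A vs Q) = 5
u_1(B vs Q) = 5
u_1(C vs Q) = 4
u_1(D vs Q) = 1
u_1(E vs Q) = 0
max payoff 5 at {A,B}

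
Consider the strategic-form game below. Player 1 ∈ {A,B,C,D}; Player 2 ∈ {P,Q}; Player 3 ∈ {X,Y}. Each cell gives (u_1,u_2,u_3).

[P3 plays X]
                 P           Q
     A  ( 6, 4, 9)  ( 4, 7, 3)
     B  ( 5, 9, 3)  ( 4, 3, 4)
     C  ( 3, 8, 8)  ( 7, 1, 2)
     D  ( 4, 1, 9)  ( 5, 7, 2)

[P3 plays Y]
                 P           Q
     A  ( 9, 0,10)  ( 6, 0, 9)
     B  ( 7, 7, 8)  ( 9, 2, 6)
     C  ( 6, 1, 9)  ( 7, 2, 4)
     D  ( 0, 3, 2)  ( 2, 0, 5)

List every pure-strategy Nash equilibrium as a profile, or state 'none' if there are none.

Nash profiles: (A,P,Y)

(A,P,X): not NE [P2→Q gives 7>4; P3→Y gives 10>9]
(A,P,Y): NE
(A,Q,X): not NE [P1→C gives 7>4; P3→Y gives 9>3]
(A,Q,Y): not NE [P1→B gives 9>6]
(B,P,X): not NE [P1→A gives 6>5; P3→Y gives 8>3]
(B,P,Y): not NE [P1→A gives 9>7]
(B,Q,X): not NE [P1→C gives 7>4; P2→P gives 9>3; P3→Y gives 6>4]
(B,Q,Y): not NE [P2→P gives 7>2]
(C,P,X): not NE [P1→A gives 6>3; P3→Y gives 9>8]
(C,P,Y): not NE [P1→A gives 9>6; P2→Q gives 2>1]
(C,Q,X): not NE [P2→P gives 8>1; P3→Y gives 4>2]
(C,Q,Y): not NE [P1→B gives 9>7]
(D,P,X): not NE [P1→A gives 6>4; P2→Q gives 7>1]
(D,P,Y): not NE [P1→A gives 9>0; P3→X gives 9>2]
(D,Q,X): not NE [P1→C gives 7>5; P3→Y gives 5>2]
(D,Q,Y): not NE [P1→B gives 9>2; P2→P gives 3>0]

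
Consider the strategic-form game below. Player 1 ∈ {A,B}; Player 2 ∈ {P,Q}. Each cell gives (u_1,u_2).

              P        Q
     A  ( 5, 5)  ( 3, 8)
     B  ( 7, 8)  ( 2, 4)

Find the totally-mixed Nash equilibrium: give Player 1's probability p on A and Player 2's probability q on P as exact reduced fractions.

(p,q) = (4/7, 1/3)

P1 indiff ⇒ q·5+(1-q)·3 = q·7+(1-q)·2 ⇒ q(-2) = (1-q)(-1) ⇒ q = 1/3
P2 indiff ⇒ p·5+(1-p)·8 = p·8+(1-p)·4 ⇒ p(-3) = (1-p)(-4) ⇒ p = 4/7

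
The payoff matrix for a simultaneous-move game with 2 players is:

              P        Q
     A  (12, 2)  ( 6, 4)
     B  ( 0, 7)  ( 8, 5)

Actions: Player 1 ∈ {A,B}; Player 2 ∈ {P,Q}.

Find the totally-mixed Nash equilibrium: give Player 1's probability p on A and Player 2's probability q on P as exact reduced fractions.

p=1/2, q=1/7

P1 indiff ⇒ q·12+(1-q)·6 = q·0+(1-q)·8 ⇒ q(12) = (1-q)(2) ⇒ q = 1/7
P2 indiff ⇒ p·2+(1-p)·7 = p·4+(1-p)·5 ⇒ p(-2) = (1-p)(-2) ⇒ p = 1/2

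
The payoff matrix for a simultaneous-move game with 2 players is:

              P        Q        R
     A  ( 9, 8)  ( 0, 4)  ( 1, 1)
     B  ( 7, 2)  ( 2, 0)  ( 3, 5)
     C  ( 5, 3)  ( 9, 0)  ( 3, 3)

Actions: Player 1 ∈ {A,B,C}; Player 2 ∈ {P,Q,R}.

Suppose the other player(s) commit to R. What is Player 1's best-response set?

P1 best: {B,C}

u_1(A vs R) = 1
u_1(B vs R) = 3
u_1(C vs R) = 3
max payoff 3 at {B,C}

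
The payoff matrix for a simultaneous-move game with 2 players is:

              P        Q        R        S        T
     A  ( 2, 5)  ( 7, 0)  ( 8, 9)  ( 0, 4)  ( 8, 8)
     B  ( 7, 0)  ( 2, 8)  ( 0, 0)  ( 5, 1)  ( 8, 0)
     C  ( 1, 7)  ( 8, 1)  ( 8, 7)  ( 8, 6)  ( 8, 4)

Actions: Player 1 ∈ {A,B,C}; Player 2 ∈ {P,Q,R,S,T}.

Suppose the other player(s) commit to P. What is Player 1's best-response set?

argmax u_1 = {B}

u_1(A vs P) = 2
u_1(B vs P) = 7
u_1(C vs P) = 1
max payoff 7 at {B}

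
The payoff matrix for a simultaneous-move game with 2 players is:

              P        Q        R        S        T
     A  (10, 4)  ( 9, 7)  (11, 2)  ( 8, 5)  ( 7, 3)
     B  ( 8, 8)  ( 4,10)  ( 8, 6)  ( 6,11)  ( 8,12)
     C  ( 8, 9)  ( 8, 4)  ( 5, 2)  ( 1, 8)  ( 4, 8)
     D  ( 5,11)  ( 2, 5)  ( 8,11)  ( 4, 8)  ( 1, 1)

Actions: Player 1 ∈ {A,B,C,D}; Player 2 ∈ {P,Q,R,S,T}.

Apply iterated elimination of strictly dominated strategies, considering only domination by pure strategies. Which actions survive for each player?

P1 drop C (A beats it: P:10>8 Q:9>8 R:11>5 S:8>1 T:7>4)
P1 drop D (A beats it: P:10>5 Q:9>2 R:11>8 S:8>4 T:7>1)
P2 drop P (Q beats it: A:7>4 B:10>8)
P2 drop R (Q beats it: A:7>2 B:10>6)
P1→{A,B} P2→{Q,S,T}

Remaining: P1:{A,B} P2:{Q,S,T}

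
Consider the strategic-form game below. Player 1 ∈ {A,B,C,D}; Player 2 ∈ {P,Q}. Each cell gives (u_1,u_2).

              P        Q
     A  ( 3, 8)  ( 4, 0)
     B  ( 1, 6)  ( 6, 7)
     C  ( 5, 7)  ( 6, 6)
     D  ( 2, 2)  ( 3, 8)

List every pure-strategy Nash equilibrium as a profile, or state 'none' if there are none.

NE set: (B,Q), (C,P)

(A,P): not NE [P1→C gives 5>3]
(A,Q): not NE [P1→C gives 6>4; P2→P gives 8>0]
(B,P): not NE [P1→C gives 5>1; P2→Q gives 7>6]
(B,Q): NE
(C,P): NE
(C,Q): not NE [P2→P gives 7>6]
(D,P): not NE [P1→C gives 5>2; P2→Q gives 8>2]
(D,Q): not NE [P1→C gives 6>3]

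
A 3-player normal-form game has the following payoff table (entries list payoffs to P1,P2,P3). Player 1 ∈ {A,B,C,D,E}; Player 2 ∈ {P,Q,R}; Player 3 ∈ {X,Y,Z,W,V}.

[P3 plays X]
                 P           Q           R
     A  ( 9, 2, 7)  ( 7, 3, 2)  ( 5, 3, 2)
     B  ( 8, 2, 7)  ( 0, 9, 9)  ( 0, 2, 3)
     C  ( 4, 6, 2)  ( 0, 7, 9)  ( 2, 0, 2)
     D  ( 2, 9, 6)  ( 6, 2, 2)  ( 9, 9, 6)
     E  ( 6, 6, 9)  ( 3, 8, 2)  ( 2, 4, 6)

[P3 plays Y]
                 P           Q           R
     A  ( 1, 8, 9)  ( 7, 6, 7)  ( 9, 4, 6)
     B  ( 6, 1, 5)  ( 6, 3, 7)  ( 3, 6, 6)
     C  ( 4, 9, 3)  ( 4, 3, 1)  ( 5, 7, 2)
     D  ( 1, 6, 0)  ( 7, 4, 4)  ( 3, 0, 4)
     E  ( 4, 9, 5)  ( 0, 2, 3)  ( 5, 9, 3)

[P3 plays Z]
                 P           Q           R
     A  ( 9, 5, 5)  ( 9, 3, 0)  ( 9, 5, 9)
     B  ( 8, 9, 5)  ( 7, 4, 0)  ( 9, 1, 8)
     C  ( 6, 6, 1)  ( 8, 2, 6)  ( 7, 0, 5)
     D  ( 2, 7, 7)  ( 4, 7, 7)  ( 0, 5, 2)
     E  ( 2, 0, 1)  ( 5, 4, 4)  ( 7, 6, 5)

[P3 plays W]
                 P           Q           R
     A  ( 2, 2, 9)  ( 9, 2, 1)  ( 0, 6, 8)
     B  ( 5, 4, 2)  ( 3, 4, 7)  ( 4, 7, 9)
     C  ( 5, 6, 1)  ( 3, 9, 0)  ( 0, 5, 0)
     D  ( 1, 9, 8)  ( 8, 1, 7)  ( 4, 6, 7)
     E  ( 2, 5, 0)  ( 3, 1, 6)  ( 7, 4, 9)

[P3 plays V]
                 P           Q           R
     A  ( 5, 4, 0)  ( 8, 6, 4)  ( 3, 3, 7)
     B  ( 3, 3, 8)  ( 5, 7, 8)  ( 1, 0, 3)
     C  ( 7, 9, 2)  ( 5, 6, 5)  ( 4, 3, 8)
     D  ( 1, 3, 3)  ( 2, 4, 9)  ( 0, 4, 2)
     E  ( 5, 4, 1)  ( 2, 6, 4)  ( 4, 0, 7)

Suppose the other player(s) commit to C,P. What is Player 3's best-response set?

P3 best: {Y}

u_3(X vs C,P) = 2
u_3(Y vs C,P) = 3
u_3(Z vs C,P) = 1
u_3(W vs C,P) = 1
u_3(V vs C,P) = 2
max payoff 3 at {Y}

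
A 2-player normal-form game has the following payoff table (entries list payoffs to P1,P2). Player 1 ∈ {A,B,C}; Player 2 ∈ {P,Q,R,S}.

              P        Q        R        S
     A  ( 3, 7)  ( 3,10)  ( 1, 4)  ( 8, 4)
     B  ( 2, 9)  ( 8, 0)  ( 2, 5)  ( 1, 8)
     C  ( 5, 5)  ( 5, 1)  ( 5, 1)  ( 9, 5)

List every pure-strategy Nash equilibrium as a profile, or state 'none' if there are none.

(A,P): not NE [P1→C gives 5>3; P2→Q gives 10>7]
(A,Q): not NE [P1→B gives 8>3]
(A,R): not NE [P1→C gives 5>1; P2→Q gives 10>4]
(A,S): not NE [P1→C gives 9>8; P2→Q gives 10>4]
(B,P): not NE [P1→C gives 5>2]
(B,Q): not NE [P2→P gives 9>0]
(B,R): not NE [P1→C gives 5>2; P2→P gives 9>5]
(B,S): not NE [P1→C gives 9>1; P2→P gives 9>8]
(C,P): NE
(C,Q): not NE [P1→B gives 8>5; P2→S gives 5>1]
(C,R): not NE [P2→S gives 5>1]
(C,S): NE

NE set: (C,P), (C,S)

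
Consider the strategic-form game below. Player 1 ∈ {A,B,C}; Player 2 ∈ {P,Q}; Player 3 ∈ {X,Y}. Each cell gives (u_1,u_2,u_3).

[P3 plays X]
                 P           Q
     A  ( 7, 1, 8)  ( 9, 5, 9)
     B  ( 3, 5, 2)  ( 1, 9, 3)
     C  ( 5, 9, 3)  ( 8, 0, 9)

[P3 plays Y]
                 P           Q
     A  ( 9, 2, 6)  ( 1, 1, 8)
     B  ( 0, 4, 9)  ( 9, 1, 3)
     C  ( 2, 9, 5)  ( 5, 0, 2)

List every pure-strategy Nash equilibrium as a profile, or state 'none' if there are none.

(A,P,X): not NE [P2→Q gives 5>1]
(A,P,Y): not NE [P3→X gives 8>6]
(A,Q,X): NE
(A,Q,Y): not NE [P1→B gives 9>1; P2→P gives 2>1; P3→X gives 9>8]
(B,P,X): not NE [P1→A gives 7>3; P2→Q gives 9>5; P3→Y gives 9>2]
(B,P,Y): not NE [P1→A gives 9>0]
(B,Q,X): not NE [P1→A gives 9>1]
(B,Q,Y): not NE [P2→P gives 4>1]
(C,P,X): not NE [P1→A gives 7>5; P3→Y gives 5>3]
(C,P,Y): not NE [P1→A gives 9>2]
(C,Q,X): not NE [P1→A gives 9>8; P2→P gives 9>0]
(C,Q,Y): not NE [P1→B gives 9>5; P2→P gives 9>0; P3→X gives 9>2]

Nash profiles: (A,Q,X)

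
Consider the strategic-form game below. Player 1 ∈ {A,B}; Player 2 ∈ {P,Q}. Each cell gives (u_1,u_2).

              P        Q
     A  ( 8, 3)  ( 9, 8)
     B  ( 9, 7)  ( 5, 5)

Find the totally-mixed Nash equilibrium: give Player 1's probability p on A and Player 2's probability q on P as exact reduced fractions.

p=2/7, q=4/5

P1 indiff ⇒ q·8+(1-q)·9 = q·9+(1-q)·5 ⇒ q(-1) = (1-q)(-4) ⇒ q = 4/5
P2 indiff ⇒ p·3+(1-p)·7 = p·8+(1-p)·5 ⇒ p(-5) = (1-p)(-2) ⇒ p = 2/7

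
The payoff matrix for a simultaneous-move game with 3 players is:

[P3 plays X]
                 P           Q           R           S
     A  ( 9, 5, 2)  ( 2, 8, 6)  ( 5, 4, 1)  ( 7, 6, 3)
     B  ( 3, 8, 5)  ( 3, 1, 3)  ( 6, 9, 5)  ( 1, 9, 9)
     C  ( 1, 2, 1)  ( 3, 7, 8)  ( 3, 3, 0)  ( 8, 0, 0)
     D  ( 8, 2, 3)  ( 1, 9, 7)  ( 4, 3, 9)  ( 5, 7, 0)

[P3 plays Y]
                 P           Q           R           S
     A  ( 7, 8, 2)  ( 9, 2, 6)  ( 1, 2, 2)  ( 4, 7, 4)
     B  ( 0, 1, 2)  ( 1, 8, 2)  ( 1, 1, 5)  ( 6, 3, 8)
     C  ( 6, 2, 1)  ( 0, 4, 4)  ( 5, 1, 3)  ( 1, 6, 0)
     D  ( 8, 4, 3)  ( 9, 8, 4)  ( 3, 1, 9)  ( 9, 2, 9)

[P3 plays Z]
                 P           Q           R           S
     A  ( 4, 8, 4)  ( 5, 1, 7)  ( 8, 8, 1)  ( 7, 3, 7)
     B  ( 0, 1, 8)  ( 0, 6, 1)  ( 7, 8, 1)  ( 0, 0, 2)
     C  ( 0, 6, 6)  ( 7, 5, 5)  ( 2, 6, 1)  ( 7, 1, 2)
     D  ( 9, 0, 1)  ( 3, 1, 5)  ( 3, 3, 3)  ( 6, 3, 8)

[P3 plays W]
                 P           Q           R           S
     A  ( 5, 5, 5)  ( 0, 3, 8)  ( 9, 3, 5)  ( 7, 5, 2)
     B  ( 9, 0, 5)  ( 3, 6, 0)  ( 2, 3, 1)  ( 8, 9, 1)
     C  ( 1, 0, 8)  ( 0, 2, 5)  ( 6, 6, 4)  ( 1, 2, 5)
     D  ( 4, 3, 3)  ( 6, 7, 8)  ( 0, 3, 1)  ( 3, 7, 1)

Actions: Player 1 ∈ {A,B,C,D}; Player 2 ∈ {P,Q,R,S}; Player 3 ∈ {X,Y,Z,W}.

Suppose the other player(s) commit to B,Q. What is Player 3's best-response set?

u_3(X vs B,Q) = 3
u_3(Y vs B,Q) = 2
u_3(Z vs B,Q) = 1
u_3(W vs B,Q) = 0
max payoff 3 at {X}

BR_3 = {X}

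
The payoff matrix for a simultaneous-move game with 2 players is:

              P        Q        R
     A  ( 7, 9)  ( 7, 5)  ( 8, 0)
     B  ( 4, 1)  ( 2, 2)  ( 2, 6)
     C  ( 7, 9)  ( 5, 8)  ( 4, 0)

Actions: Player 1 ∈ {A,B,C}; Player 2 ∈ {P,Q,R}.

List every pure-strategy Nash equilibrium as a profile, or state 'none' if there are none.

Nash profiles: (A,P), (C,P)

(A,P): NE
(A,Q): not NE [P2→P gives 9>5]
(A,R): not NE [P2→P gives 9>0]
(B,P): not NE [P1→C gives 7>4; P2→R gives 6>1]
(B,Q): not NE [P1→A gives 7>2; P2→R gives 6>2]
(B,R): not NE [P1→A gives 8>2]
(C,P): NE
(C,Q): not NE [P1→A gives 7>5; P2→P gives 9>8]
(C,R): not NE [P1→A gives 8>4; P2→P gives 9>0]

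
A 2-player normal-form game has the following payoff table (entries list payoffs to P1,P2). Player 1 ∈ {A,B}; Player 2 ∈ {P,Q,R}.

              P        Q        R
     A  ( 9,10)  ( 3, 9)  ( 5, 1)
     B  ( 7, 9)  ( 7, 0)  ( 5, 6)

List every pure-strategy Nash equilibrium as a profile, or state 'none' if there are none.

(A,P): NE
(A,Q): not NE [P1→B gives 7>3; P2→P gives 10>9]
(A,R): not NE [P2→P gives 10>1]
(B,P): not NE [P1→A gives 9>7]
(B,Q): not NE [P2→P gives 9>0]
(B,R): not NE [P2→P gives 9>6]

Nash profiles: (A,P)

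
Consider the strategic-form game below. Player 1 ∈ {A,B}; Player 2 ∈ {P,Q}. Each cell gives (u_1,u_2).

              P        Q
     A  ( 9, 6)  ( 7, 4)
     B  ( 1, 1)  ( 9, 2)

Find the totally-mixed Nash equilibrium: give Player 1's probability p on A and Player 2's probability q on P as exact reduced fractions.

(p,q) = (1/3, 1/5)

P1 indiff ⇒ q·9+(1-q)·7 = q·1+(1-q)·9 ⇒ q(8) = (1-q)(2) ⇒ q = 1/5
P2 indiff ⇒ p·6+(1-p)·1 = p·4+(1-p)·2 ⇒ p(2) = (1-p)(1) ⇒ p = 1/3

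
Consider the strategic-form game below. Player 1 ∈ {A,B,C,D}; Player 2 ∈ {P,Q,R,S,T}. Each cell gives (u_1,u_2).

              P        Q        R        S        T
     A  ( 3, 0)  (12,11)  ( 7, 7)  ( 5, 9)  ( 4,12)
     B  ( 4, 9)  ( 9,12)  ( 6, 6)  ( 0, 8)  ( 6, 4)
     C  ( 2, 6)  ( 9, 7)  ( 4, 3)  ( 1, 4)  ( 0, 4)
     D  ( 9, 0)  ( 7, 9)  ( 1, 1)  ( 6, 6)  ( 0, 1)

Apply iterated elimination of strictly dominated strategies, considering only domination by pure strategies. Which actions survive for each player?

Remaining: P1:{A,B} P2:{Q,T}

P1 drop C (A beats it: P:3>2 Q:12>9 R:7>4 S:5>1 T:4>0)
P2 drop P (Q beats it: A:11>0 B:12>9 D:9>0)
P2 drop R (Q beats it: A:11>7 B:12>6 D:9>1)
P2 drop S (Q beats it: A:11>9 B:12>8 D:9>6)
P1 drop D (A beats it: Q:12>7 T:4>0)
P1→{A,B} P2→{Q,T}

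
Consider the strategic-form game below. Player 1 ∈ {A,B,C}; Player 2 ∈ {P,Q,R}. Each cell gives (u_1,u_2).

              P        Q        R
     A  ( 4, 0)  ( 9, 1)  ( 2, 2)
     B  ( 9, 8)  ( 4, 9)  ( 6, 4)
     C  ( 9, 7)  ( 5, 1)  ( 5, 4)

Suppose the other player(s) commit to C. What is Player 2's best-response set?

P2 best: {P}

u_2(P vs C) = 7
u_2(Q vs C) = 1
u_2(R vs C) = 4
max payoff 7 at {P}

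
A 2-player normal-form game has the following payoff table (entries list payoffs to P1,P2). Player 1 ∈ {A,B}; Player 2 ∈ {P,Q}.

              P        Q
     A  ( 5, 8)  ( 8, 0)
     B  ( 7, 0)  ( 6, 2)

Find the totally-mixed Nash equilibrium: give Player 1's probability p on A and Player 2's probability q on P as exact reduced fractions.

(p,q) = (1/5, 1/2)

P1 indiff ⇒ q·5+(1-q)·8 = q·7+(1-q)·6 ⇒ q(-2) = (1-q)(-2) ⇒ q = 1/2
P2 indiff ⇒ p·8+(1-p)·0 = p·0+(1-p)·2 ⇒ p(8) = (1-p)(2) ⇒ p = 1/5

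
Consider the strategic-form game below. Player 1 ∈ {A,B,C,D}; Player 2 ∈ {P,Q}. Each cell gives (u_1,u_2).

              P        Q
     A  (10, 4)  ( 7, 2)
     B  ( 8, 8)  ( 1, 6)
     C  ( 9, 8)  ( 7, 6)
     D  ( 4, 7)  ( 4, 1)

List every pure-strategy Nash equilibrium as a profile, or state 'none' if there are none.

(A,P): NE
(A,Q): not NE [P2→P gives 4>2]
(B,P): not NE [P1→A gives 10>8]
(B,Q): not NE [P1→C gives 7>1; P2→P gives 8>6]
(C,P): not NE [P1→A gives 10>9]
(C,Q): not NE [P2→P gives 8>6]
(D,P): not NE [P1→A gives 10>4]
(D,Q): not NE [P1→C gives 7>4; P2→P gives 7>1]

PSNE = {(A,P)}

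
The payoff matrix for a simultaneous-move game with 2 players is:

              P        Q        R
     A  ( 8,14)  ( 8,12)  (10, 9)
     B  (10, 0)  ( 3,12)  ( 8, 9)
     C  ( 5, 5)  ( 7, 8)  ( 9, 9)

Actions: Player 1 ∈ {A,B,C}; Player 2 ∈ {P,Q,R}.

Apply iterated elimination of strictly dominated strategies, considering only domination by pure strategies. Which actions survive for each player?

P1 drop C (A beats it: P:8>5 Q:8>7 R:10>9)
P2 drop R (Q beats it: A:12>9 B:12>9)
P1→{A,B} P2→{P,Q}

Remaining: P1:{A,B} P2:{P,Q}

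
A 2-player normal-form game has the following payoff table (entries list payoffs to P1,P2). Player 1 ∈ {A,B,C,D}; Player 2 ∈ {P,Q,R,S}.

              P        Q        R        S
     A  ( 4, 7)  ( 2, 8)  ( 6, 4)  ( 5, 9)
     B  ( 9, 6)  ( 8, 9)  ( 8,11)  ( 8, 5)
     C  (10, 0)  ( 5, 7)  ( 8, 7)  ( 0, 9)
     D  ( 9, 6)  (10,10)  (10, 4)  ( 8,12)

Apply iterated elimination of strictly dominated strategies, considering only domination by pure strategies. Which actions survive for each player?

Survivors P1:{B,D} P2:{Q,R,S}

P1 drop A (B beats it: P:9>4 Q:8>2 R:8>6 S:8>5)
P2 drop P (Q beats it: B:9>6 C:7>0 D:10>6)
P1 drop C (D beats it: Q:10>5 R:10>8 S:8>0)
P1→{B,D} P2→{Q,R,S}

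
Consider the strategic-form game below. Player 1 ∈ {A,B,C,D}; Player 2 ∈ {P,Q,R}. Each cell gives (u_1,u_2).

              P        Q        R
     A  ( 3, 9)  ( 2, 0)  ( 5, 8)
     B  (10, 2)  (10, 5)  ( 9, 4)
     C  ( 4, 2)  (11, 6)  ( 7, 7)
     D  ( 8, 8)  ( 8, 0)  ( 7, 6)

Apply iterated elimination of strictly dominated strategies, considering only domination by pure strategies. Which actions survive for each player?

P1 drop A (B beats it: P:10>3 Q:10>2 R:9>5)
P1 drop D (B beats it: P:10>8 Q:10>8 R:9>7)
P2 drop P (Q beats it: B:5>2 C:6>2)
P1→{B,C} P2→{Q,R}

Survivors P1:{B,C} P2:{Q,R}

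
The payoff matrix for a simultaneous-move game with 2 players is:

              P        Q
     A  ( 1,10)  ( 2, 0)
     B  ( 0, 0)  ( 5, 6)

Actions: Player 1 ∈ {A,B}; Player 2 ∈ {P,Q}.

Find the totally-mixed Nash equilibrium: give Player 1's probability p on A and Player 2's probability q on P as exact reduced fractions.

P1 indiff ⇒ q·1+(1-q)·2 = q·0+(1-q)·5 ⇒ q(1) = (1-q)(3) ⇒ q = 3/4
P2 indiff ⇒ p·10+(1-p)·0 = p·0+(1-p)·6 ⇒ p(10) = (1-p)(6) ⇒ p = 3/8

p=3/8, q=3/4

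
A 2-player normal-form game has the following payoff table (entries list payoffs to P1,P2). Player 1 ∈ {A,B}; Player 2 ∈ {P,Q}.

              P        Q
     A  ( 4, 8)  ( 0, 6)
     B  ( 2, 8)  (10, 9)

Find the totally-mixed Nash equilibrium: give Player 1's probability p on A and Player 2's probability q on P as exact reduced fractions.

P1 mixes 1/3 on A; P2 mixes 5/6 on P

P1 indiff ⇒ q·4+(1-q)·0 = q·2+(1-q)·10 ⇒ q(2) = (1-q)(10) ⇒ q = 5/6
P2 indiff ⇒ p·8+(1-p)·8 = p·6+(1-p)·9 ⇒ p(2) = (1-p)(1) ⇒ p = 1/3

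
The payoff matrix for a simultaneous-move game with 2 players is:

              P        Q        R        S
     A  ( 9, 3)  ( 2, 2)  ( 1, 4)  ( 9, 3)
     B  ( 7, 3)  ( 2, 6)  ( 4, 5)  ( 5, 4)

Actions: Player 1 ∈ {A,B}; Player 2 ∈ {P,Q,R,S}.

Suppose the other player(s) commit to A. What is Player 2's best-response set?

u_2(P vs A) = 3
u_2(Q vs A) = 2
u_2(R vs A) = 4
u_2(S vs A) = 3
max payoff 4 at {R}

BR_2 = {R}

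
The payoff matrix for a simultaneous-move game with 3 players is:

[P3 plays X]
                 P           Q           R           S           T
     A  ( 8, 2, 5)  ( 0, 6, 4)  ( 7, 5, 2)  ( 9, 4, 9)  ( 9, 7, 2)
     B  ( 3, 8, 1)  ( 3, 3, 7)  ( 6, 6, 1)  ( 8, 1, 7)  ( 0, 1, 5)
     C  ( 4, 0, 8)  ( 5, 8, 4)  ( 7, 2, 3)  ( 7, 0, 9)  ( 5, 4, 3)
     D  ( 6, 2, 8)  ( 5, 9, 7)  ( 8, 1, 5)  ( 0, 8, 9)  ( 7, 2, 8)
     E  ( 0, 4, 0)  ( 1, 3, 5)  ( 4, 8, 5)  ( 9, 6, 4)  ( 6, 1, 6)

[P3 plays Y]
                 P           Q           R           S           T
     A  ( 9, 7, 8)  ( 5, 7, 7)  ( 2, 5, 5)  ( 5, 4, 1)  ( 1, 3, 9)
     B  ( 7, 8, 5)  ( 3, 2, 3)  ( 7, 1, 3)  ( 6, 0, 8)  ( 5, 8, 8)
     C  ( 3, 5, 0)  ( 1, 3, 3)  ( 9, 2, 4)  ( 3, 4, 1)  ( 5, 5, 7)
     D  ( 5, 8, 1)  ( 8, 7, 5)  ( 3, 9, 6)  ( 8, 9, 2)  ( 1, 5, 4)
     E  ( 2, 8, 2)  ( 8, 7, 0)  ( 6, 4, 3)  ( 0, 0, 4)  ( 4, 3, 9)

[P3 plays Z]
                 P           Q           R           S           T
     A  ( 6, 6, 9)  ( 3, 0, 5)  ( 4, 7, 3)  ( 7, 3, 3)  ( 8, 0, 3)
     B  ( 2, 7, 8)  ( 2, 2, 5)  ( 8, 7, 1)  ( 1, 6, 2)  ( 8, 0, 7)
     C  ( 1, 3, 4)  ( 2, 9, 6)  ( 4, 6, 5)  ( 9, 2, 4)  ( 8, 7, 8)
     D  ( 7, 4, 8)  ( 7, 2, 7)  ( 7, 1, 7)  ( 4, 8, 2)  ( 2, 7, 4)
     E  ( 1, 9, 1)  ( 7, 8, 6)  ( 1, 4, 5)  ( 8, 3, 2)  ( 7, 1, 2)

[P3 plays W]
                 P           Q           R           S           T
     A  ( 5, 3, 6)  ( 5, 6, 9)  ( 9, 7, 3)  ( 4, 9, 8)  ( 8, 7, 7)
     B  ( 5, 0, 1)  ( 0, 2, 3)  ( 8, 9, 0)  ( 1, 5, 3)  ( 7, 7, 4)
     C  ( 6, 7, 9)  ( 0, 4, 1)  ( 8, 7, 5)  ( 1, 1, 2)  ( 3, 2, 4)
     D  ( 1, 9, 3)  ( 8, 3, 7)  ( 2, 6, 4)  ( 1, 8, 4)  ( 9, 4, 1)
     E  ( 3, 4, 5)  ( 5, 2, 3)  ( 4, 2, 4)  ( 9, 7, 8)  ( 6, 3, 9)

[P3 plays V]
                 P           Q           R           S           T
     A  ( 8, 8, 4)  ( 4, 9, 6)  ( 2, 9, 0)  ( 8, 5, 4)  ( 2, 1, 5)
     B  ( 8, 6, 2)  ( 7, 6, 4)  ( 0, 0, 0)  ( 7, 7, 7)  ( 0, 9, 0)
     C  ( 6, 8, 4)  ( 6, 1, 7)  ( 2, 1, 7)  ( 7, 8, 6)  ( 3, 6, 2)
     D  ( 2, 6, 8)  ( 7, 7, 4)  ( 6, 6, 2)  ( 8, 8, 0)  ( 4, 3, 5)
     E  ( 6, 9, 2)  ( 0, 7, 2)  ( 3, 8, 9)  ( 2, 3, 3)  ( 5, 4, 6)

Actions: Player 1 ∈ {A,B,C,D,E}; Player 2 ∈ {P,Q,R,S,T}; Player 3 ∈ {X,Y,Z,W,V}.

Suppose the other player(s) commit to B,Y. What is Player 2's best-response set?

u_2(P vs B,Y) = 8
u_2(Q vs B,Y) = 2
u_2(R vs B,Y) = 1
u_2(S vs B,Y) = 0
u_2(T vs B,Y) = 8
max payoff 8 at {P,T}

argmax u_2 = {P,T}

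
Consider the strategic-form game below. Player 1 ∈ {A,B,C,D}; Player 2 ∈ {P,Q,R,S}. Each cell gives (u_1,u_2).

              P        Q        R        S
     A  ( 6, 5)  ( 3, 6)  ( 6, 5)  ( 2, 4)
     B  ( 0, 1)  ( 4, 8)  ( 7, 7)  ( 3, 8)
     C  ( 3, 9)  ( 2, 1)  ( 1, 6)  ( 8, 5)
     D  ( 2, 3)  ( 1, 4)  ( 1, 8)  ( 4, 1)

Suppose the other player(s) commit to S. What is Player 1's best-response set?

P1 best: {C}

u_1(A vs S) = 2
u_1(B vs S) = 3
u_1(C vs S) = 8
u_1(D vs S) = 4
max payoff 8 at {C}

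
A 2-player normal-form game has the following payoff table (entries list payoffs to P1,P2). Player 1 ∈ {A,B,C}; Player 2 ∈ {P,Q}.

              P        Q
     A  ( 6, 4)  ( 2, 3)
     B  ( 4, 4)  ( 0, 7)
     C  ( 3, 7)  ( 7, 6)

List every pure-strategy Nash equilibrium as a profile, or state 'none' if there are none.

PSNE = {(A,P)}

(A,P): NE
(A,Q): not NE [P1→C gives 7>2; P2→P gives 4>3]
(B,P): not NE [P1→A gives 6>4; P2→Q gives 7>4]
(B,Q): not NE [P1→C gives 7>0]
(C,P): not NE [P1→A gives 6>3]
(C,Q): not NE [P2→P gives 7>6]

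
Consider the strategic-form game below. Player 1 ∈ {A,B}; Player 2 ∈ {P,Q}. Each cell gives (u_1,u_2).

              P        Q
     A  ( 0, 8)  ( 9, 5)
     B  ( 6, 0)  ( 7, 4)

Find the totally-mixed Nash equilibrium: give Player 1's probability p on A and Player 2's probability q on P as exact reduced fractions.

P1 indiff ⇒ q·0+(1-q)·9 = q·6+(1-q)·7 ⇒ q(-6) = (1-q)(-2) ⇒ q = 1/4
P2 indiff ⇒ p·8+(1-p)·0 = p·5+(1-p)·4 ⇒ p(3) = (1-p)(4) ⇒ p = 4/7

p=4/7, q=1/4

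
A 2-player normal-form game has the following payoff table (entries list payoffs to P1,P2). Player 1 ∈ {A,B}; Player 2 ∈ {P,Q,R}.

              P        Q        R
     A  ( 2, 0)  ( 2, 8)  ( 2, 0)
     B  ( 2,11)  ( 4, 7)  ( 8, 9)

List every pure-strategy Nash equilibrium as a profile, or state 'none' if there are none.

Nash profiles: (B,P)

(A,P): not NE [P2→Q gives 8>0]
(A,Q): not NE [P1→B gives 4>2]
(A,R): not NE [P1→B gives 8>2; P2→Q gives 8>0]
(B,P): NE
(B,Q): not NE [P2→P gives 11>7]
(B,R): not NE [P2→P gives 11>9]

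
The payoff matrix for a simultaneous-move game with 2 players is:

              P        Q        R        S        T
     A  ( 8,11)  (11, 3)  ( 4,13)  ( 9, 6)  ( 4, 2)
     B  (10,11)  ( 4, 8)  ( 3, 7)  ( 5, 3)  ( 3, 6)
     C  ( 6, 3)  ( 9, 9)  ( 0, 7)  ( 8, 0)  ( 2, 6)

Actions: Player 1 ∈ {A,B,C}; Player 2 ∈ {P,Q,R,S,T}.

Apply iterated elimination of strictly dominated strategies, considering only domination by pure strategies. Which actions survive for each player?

P1 drop C (A beats it: P:8>6 Q:11>9 R:4>0 S:9>8 T:4>2)
P2 drop Q (P beats it: A:11>3 B:11>8)
P2 drop S (P beats it: A:11>6 B:11>3)
P2 drop T (P beats it: A:11>2 B:11>6)
P1→{A,B} P2→{P,R}

Remaining: P1:{A,B} P2:{P,R}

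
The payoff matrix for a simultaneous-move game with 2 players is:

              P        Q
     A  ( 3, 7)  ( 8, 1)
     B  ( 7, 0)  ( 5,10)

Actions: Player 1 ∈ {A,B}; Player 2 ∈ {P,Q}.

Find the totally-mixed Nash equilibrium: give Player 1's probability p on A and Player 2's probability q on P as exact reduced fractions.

P1 indiff ⇒ q·3+(1-q)·8 = q·7+(1-q)·5 ⇒ q(-4) = (1-q)(-3) ⇒ q = 3/7
P2 indiff ⇒ p·7+(1-p)·0 = p·1+(1-p)·10 ⇒ p(6) = (1-p)(10) ⇒ p = 5/8

p=5/8, q=3/7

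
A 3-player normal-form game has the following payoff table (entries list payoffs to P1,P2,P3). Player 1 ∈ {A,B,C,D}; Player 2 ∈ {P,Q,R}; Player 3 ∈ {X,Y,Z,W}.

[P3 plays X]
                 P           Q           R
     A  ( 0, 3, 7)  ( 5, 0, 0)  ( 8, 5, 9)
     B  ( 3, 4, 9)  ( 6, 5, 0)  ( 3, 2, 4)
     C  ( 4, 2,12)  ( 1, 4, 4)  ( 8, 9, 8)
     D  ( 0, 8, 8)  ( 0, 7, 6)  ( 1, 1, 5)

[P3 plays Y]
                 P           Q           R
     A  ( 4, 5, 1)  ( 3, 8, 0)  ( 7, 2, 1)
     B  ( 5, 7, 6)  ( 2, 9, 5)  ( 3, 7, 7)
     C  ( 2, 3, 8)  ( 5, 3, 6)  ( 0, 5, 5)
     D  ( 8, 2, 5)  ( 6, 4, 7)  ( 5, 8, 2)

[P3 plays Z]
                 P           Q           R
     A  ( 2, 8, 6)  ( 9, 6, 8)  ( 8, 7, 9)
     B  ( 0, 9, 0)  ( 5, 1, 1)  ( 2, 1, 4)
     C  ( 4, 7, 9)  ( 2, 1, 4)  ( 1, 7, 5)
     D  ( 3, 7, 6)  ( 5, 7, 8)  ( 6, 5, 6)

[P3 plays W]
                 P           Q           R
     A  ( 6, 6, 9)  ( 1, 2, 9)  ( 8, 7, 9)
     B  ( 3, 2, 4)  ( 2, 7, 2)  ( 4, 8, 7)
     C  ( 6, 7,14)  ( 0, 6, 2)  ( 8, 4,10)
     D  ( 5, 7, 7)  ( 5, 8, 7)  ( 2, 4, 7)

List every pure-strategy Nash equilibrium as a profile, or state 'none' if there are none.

(A,P,X): not NE [P1→C gives 4>0; P2→R gives 5>3; P3→W gives 9>7]
(A,P,Y): not NE [P1→D gives 8>4; P2→Q gives 8>5; P3→W gives 9>1]
(A,P,Z): not NE [P1→C gives 4>2; P3→W gives 9>6]
(A,P,W): not NE [P2→R gives 7>6]
(A,Q,X): not NE [P1→B gives 6>5; P2→R gives 5>0; P3→W gives 9>0]
(A,Q,Y): not NE [P1→D gives 6>3; P3→W gives 9>0]
(A,Q,Z): not NE [P2→P gives 8>6; P3→W gives 9>8]
(A,Q,W): not NE [P1→D gives 5>1; P2→R gives 7>2]
(A,R,X): NE
(A,R,Y): not NE [P2→Q gives 8>2; P3→W gives 9>1]
(A,R,Z): not NE [P2→P gives 8>7]
(A,R,W): NE
(B,P,X): not NE [P1→C gives 4>3; P2→Q gives 5>4]
(B,P,Y): not NE [P1→D gives 8>5; P2→Q gives 9>7; P3→X gives 9>6]
(B,P,Z): not NE [P1→C gives 4>0; P3→X gives 9>0]
(B,P,W): not NE [P1→C gives 6>3; P2→R gives 8>2; P3→X gives 9>4]
(B,Q,X): not NE [P3→Y gives 5>0]
(B,Q,Y): not NE [P1→D gives 6>2]
(B,Q,Z): not NE [P1→A gives 9>5; P2→P gives 9>1; P3→Y gives 5>1]
(B,Q,W): not NE [P1→D gives 5>2; P2→R gives 8>7; P3→Y gives 5>2]
(B,R,X): not NE [P1→C gives 8>3; P2→Q gives 5>2; P3→W gives 7>4]
(B,R,Y): not NE [P1→A gives 7>3; P2→Q gives 9>7]
(B,R,Z): not NE [P1→A gives 8>2; P2→P gives 9>1; P3→W gives 7>4]
(B,R,W): not NE [P1→C gives 8>4]
(C,P,X): not NE [P2→R gives 9>2; P3→W gives 14>12]
(C,P,Y): not NE [P1→D gives 8>2; P2→R gives 5>3; P3→W gives 14>8]
(C,P,Z): not NE [P3→W gives 14>9]
(C,P,W): NE
(C,Q,X): not NE [P1→B gives 6>1; P2→R gives 9>4; P3→Y gives 6>4]
(C,Q,Y): not NE [P1→D gives 6>5; P2→R gives 5>3]
(C,Q,Z): not NE [P1→A gives 9>2; P2→R gives 7>1; P3→Y gives 6>4]
(C,Q,W): not NE [P1→D gives 5>0; P2→P gives 7>6; P3→Y gives 6>2]
(C,R,X): not NE [P3→W gives 10>8]
(C,R,Y): not NE [P1→A gives 7>0; P3→W gives 10>5]
(C,R,Z): not NE [P1→A gives 8>1; P3→W gives 10>5]
(C,R,W): not NE [P2→P gives 7>4]
(D,P,X): not NE [P1→C gives 4>0]
(D,P,Y): not NE [P2→R gives 8>2; P3→X gives 8>5]
(D,P,Z): not NE [P1→C gives 4>3; P3→X gives 8>6]
(D,P,W): not NE [P1→C gives 6>5; P2→Q gives 8>7; P3→X gives 8>7]
(D,Q,X): not NE [P1→B gives 6>0; P2→P gives 8>7; P3→Z gives 8>6]
(D,Q,Y): not NE [P2→R gives 8>4; P3→Z gives 8>7]
(D,Q,Z): not NE [P1→A gives 9>5]
(D,Q,W): not NE [P3→Z gives 8>7]
(D,R,X): not NE [P1→C gives 8>1; P2→P gives 8>1; P3→W gives 7>5]
(D,R,Y): not NE [P1→A gives 7>5; P3→W gives 7>2]
(D,R,Z): not NE [P1→A gives 8>6; P2→Q gives 7>5; P3→W gives 7>6]
(D,R,W): not NE [P1→C gives 8>2; P2→Q gives 8>4]

Nash profiles: (A,R,X), (A,R,W), (C,P,W)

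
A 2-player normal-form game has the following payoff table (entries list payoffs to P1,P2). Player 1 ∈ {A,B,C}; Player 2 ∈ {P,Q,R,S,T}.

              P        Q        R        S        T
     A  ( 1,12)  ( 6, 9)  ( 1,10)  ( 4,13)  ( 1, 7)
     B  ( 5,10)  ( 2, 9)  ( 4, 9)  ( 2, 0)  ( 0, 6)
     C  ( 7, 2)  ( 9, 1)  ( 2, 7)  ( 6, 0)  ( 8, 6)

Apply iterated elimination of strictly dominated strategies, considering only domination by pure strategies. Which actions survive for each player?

IESDS → P1:{B,C} P2:{P,R}

P1 drop A (C beats it: P:7>1 Q:9>6 R:2>1 S:6>4 T:8>1)
P2 drop Q (P beats it: B:10>9 C:2>1)
P2 drop S (P beats it: B:10>0 C:2>0)
P2 drop T (R beats it: B:9>6 C:7>6)
P1→{B,C} P2→{P,R}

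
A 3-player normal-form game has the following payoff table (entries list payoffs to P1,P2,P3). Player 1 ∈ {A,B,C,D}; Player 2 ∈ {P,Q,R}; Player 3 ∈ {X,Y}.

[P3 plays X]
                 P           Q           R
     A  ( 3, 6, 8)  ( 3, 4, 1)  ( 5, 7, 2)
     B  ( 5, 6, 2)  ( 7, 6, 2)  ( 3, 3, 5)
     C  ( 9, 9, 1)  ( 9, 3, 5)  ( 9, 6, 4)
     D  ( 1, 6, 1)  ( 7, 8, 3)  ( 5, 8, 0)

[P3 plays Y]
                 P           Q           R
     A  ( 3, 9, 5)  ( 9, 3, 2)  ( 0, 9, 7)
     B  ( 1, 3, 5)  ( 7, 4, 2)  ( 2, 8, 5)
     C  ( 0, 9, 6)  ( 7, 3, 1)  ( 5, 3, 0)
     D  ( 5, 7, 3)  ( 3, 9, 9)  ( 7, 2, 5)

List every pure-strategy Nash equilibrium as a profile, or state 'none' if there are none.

(A,P,X): not NE [P1→C gives 9>3; P2→R gives 7>6]
(A,P,Y): not NE [P1→D gives 5>3; P3→X gives 8>5]
(A,Q,X): not NE [P1→C gives 9>3; P2→R gives 7>4; P3→Y gives 2>1]
(A,Q,Y): not NE [P2→R gives 9>3]
(A,R,X): not NE [P1→C gives 9>5; P3→Y gives 7>2]
(A,R,Y): not NE [P1→D gives 7>0]
(B,P,X): not NE [P1→C gives 9>5; P3→Y gives 5>2]
(B,P,Y): not NE [P1→D gives 5>1; P2→R gives 8>3]
(B,Q,X): not NE [P1→C gives 9>7]
(B,Q,Y): not NE [P1→A gives 9>7; P2→R gives 8>4]
(B,R,X): not NE [P1→C gives 9>3; P2→Q gives 6>3]
(B,R,Y): not NE [P1→D gives 7>2]
(C,P,X): not NE [P3→Y gives 6>1]
(C,P,Y): not NE [P1→D gives 5>0]
(C,Q,X): not NE [P2→P gives 9>3]
(C,Q,Y): not NE [P1→A gives 9>7; P2→P gives 9>3; P3→X gives 5>1]
(C,R,X): not NE [P2→P gives 9>6]
(C,R,Y): not NE [P1→D gives 7>5; P2→P gives 9>3; P3→X gives 4>0]
(D,P,X): not NE [P1→C gives 9>1; P2→R gives 8>6; P3→Y gives 3>1]
(D,P,Y): not NE [P2→Q gives 9>7]
(D,Q,X): not NE [P1→C gives 9>7; P3→Y gives 9>3]
(D,Q,Y): not NE [P1→A gives 9>3]
(D,R,X): not NE [P1→C gives 9>5; P3→Y gives 5>0]
(D,R,Y): not NE [P2→Q gives 9>2]

PSNE: ∅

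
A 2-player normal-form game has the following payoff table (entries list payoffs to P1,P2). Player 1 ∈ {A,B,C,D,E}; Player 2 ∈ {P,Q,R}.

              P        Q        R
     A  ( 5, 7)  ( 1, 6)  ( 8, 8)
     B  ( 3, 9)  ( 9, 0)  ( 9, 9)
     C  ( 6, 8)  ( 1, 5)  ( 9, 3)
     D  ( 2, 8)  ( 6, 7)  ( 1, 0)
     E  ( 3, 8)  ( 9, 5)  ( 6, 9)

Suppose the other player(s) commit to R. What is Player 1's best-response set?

argmax u_1 = {B,C}

u_1(A vs R) = 8
u_1(B vs R) = 9
u_1(C vs R) = 9
u_1(D vs R) = 1
u_1(E vs R) = 6
max payoff 9 at {B,C}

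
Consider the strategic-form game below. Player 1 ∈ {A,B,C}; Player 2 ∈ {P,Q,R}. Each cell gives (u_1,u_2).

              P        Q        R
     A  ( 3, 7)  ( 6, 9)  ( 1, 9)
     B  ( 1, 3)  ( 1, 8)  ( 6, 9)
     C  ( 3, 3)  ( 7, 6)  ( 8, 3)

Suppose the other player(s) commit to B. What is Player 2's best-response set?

P2 best: {R}

u_2(P vs B) = 3
u_2(Q vs B) = 8
u_2(R vs B) = 9
max payoff 9 at {R}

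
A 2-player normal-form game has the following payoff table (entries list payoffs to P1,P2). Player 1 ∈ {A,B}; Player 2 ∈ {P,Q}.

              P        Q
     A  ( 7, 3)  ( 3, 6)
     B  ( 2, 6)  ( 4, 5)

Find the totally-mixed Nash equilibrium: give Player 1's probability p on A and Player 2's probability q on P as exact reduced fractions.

p=1/4, q=1/6

P1 indiff ⇒ q·7+(1-q)·3 = q·2+(1-q)·4 ⇒ q(5) = (1-q)(1) ⇒ q = 1/6
P2 indiff ⇒ p·3+(1-p)·6 = p·6+(1-p)·5 ⇒ p(-3) = (1-p)(-1) ⇒ p = 1/4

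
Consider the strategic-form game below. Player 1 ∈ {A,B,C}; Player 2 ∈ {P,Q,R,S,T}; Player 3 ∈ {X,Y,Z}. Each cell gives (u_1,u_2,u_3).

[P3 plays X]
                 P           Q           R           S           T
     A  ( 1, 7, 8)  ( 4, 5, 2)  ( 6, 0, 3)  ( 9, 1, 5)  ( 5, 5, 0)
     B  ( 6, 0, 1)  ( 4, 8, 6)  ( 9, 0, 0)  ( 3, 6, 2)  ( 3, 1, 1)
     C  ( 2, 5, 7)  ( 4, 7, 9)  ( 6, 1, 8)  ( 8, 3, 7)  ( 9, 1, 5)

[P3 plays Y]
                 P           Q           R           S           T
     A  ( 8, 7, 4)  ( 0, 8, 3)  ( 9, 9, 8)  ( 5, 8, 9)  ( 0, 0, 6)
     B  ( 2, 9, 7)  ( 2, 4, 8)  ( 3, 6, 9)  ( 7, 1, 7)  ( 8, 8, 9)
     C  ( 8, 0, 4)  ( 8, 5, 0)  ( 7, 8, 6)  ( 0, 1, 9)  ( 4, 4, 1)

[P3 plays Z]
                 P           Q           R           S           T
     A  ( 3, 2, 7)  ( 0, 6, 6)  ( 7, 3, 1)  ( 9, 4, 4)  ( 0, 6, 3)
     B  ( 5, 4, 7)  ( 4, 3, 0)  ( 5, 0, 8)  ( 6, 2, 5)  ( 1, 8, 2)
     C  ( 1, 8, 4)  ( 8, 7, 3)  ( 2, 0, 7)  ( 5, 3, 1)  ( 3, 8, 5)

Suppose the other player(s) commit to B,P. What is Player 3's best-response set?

P3 best: {Y,Z}

u_3(X vs B,P) = 1
u_3(Y vs B,P) = 7
u_3(Z vs B,P) = 7
max payoff 7 at {Y,Z}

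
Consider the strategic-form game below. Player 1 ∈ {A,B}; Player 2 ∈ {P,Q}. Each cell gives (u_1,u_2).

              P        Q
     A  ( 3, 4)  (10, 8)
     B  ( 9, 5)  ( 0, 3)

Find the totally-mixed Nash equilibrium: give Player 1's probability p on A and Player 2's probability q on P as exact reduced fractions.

(p,q) = (1/3, 5/8)

P1 indiff ⇒ q·3+(1-q)·10 = q·9+(1-q)·0 ⇒ q(-6) = (1-q)(-10) ⇒ q = 5/8
P2 indiff ⇒ p·4+(1-p)·5 = p·8+(1-p)·3 ⇒ p(-4) = (1-p)(-2) ⇒ p = 1/3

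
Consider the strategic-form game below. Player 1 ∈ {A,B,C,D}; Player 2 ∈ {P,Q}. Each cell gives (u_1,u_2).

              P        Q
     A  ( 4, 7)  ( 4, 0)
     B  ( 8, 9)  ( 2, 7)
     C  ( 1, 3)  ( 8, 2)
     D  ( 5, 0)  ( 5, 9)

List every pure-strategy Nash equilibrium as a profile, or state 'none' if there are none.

Nash profiles: (B,P)

(A,P): not NE [P1→B gives 8>4]
(A,Q): not NE [P1→C gives 8>4; P2→P gives 7>0]
(B,P): NE
(B,Q): not NE [P1→C gives 8>2; P2→P gives 9>7]
(C,P): not NE [P1→B gives 8>1]
(C,Q): not NE [P2→P gives 3>2]
(D,P): not NE [P1→B gives 8>5; P2→Q gives 9>0]
(D,Q): not NE [P1→C gives 8>5]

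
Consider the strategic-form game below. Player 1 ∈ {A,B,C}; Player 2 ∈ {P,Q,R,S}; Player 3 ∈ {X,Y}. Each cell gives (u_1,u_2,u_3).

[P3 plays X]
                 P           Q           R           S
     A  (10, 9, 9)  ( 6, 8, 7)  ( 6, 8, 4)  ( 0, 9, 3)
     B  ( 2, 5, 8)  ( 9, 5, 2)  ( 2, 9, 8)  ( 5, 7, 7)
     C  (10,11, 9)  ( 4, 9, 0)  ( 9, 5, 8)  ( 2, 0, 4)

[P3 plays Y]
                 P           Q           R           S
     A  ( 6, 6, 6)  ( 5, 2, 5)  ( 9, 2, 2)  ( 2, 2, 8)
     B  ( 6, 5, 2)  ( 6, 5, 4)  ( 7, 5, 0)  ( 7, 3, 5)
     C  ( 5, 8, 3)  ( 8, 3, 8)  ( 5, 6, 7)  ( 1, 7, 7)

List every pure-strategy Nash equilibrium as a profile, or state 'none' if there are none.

Nash profiles: (A,P,X), (C,P,X)

(A,P,X): NE
(A,P,Y): not NE [P3→X gives 9>6]
(A,Q,X): not NE [P1→B gives 9>6; P2→S gives 9>8]
(A,Q,Y): not NE [P1→C gives 8>5; P2→P gives 6>2; P3→X gives 7>5]
(A,R,X): not NE [P1→C gives 9>6; P2→S gives 9>8]
(A,R,Y): not NE [P2→P gives 6>2; P3→X gives 4>2]
(A,S,X): not NE [P1→B gives 5>0; P3→Y gives 8>3]
(A,S,Y): not NE [P1→B gives 7>2; P2→P gives 6>2]
(B,P,X): not NE [P1→C gives 10>2; P2→R gives 9>5]
(B,P,Y): not NE [P3→X gives 8>2]
(B,Q,X): not NE [P2→R gives 9>5; P3→Y gives 4>2]
(B,Q,Y): not NE [P1→C gives 8>6]
(B,R,X): not NE [P1→C gives 9>2]
(B,R,Y): not NE [P1→A gives 9>7; P3→X gives 8>0]
(B,S,X): not NE [P2→R gives 9>7]
(B,S,Y): not NE [P2→R gives 5>3; P3→X gives 7>5]
(C,P,X): NE
(C,P,Y): not NE [P1→B gives 6>5; P3→X gives 9>3]
(C,Q,X): not NE [P1→B gives 9>4; P2→P gives 11>9; P3→Y gives 8>0]
(C,Q,Y): not NE [P2→P gives 8>3]
(C,R,X): not NE [P2→P gives 11>5]
(C,R,Y): not NE [P1→A gives 9>5; P2→P gives 8>6; P3→X gives 8>7]
(C,S,X): not NE [P1→B gives 5>2; P2→P gives 11>0; P3→Y gives 7>4]
(C,S,Y): not NE [P1→B gives 7>1; P2→P gives 8>7]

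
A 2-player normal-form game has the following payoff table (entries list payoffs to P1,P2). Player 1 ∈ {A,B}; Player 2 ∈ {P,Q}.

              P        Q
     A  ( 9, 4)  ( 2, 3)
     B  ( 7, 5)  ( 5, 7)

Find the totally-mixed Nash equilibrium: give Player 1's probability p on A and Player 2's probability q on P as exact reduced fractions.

p=2/3, q=3/5

P1 indiff ⇒ q·9+(1-q)·2 = q·7+(1-q)·5 ⇒ q(2) = (1-q)(3) ⇒ q = 3/5
P2 indiff ⇒ p·4+(1-p)·5 = p·3+(1-p)·7 ⇒ p(1) = (1-p)(2) ⇒ p = 2/3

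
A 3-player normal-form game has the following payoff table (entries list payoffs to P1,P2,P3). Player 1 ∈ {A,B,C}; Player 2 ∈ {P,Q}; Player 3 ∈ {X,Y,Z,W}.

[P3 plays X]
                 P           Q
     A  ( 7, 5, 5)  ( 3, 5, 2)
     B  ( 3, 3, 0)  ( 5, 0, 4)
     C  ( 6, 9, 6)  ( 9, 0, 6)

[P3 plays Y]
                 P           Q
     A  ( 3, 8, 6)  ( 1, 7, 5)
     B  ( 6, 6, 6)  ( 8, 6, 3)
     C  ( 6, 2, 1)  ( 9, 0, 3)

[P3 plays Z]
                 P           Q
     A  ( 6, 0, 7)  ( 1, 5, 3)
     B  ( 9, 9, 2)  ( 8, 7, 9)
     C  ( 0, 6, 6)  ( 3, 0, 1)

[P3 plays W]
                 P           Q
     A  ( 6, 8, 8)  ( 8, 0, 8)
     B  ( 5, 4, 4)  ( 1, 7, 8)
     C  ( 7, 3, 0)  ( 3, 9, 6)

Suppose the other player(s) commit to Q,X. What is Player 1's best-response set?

u_1(A vs Q,X) = 3
u_1(B vs Q,X) = 5
u_1(C vs Q,X) = 9
max payoff 9 at {C}

BR_1 = {C}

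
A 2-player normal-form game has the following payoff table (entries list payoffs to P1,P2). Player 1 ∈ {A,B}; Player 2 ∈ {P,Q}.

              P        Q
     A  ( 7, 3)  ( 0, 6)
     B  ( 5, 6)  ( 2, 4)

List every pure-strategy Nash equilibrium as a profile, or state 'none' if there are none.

Equilibria: none

(A,P): not NE [P2→Q gives 6>3]
(A,Q): not NE [P1→B gives 2>0]
(B,P): not NE [P1→A gives 7>5]
(B,Q): not NE [P2→P gives 6>4]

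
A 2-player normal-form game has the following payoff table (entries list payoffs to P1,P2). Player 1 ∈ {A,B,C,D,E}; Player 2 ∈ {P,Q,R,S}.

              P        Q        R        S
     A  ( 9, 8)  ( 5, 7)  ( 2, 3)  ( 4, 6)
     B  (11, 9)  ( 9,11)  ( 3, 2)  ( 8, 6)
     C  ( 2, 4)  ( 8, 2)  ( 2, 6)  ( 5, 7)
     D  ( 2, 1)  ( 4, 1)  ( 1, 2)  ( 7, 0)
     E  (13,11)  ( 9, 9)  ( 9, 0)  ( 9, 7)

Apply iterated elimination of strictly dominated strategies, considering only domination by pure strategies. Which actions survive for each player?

P1 drop A (B beats it: P:11>9 Q:9>5 R:3>2 S:8>4)
P1 drop C (B beats it: P:11>2 Q:9>8 R:3>2 S:8>5)
P1 drop D (B beats it: P:11>2 Q:9>4 R:3>1 S:8>7)
P2 drop R (P beats it: B:9>2 E:11>0)
P2 drop S (P beats it: B:9>6 E:11>7)
P1→{B,E} P2→{P,Q}

Survivors P1:{B,E} P2:{P,Q}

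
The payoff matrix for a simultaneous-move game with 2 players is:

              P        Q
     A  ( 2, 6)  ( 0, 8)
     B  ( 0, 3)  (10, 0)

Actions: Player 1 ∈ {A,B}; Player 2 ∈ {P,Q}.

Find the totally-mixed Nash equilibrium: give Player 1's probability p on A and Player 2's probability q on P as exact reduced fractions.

P1 indiff ⇒ q·2+(1-q)·0 = q·0+(1-q)·10 ⇒ q(2) = (1-q)(10) ⇒ q = 5/6
P2 indiff ⇒ p·6+(1-p)·3 = p·8+(1-p)·0 ⇒ p(-2) = (1-p)(-3) ⇒ p = 3/5

P1 mixes 3/5 on A; P2 mixes 5/6 on P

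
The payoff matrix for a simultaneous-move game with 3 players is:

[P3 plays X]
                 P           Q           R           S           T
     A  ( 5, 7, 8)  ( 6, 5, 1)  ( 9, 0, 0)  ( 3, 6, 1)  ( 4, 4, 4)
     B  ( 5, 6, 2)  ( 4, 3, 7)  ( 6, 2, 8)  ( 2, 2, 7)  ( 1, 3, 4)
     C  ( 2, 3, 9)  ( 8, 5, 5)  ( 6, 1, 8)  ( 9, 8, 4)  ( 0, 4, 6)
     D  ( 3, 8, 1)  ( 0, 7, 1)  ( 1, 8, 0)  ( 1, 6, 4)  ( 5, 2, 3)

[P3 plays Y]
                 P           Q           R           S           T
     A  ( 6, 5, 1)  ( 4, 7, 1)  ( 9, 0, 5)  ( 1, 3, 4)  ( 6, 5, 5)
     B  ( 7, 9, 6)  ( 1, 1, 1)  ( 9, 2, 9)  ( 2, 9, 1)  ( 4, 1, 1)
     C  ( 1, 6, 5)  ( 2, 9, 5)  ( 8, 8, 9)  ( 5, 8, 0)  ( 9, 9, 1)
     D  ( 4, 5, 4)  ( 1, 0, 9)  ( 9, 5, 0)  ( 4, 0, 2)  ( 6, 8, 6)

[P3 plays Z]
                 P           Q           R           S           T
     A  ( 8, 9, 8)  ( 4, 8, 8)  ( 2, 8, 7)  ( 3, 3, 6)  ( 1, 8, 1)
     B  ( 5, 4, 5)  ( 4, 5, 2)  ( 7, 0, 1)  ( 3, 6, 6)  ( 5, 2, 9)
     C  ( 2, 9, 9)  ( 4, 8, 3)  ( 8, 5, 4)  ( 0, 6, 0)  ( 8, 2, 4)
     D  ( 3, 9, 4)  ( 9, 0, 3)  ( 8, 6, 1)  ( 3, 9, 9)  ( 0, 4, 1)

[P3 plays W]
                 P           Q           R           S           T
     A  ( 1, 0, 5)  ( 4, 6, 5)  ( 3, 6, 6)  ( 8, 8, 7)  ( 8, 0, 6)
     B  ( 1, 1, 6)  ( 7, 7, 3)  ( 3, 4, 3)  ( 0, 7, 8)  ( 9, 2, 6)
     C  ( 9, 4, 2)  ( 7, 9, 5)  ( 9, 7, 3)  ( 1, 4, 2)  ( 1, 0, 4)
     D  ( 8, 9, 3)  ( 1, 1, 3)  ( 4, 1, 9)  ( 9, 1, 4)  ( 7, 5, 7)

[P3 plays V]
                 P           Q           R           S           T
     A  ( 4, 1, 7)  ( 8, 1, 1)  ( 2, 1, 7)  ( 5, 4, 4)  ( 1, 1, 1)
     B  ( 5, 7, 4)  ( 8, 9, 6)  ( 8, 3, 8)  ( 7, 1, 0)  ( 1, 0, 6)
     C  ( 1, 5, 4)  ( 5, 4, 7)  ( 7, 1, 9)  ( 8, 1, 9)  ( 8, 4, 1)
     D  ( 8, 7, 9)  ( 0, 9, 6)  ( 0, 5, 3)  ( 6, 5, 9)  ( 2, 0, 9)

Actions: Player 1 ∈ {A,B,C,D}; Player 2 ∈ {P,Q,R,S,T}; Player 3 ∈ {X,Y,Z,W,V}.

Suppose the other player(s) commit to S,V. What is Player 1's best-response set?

u_1(A vs S,V) = 5
u_1(B vs S,V) = 7
u_1(C vs S,V) = 8
u_1(D vs S,V) = 6
max payoff 8 at {C}

argmax u_1 = {C}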